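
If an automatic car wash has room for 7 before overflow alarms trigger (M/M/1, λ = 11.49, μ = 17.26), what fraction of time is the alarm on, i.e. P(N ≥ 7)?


ρ = 11.49/17.26 = 0.6657
P(N ≥ n) = ρ^n = 0.6657^7 = 0.057937

Final: 0.057937


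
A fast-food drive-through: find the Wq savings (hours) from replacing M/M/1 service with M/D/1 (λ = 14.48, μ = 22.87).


ρ = 14.48/22.87 = 0.6331
Wq(M/M/1) = ρ/(μ−λ) = 0.6331/8.39 = 0.07546 hr
Wq(M/D/1) = ρ/(2(μ−λ)) = 0.03773 hr
Savings = 0.07546 − 0.03773 = 0.03773 hr

Final: 0.03773 hr


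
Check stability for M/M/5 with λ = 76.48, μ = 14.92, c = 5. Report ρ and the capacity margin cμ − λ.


Total capacity cμ = 5·14.92 = 74.60/hr
ρ = λ/(cμ) = 76.48/74.60 = 1.0252
Stable ⇔ ρ < 1: NO
Spare capacity = cμ − λ = 74.60 − 76.48 = -1.88/hr

Final: ρ = 1.0252; unstable; margin = -1.88/hr


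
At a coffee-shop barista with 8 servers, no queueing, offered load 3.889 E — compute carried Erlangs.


B(8,3.889) = 0.027052 (Erlang-B)
Carried load = a(1 − B) = 3.889·(1 − 0.027052) = 3.889·0.972948 = 3.7838 E

Final: 3.7838 Erlangs


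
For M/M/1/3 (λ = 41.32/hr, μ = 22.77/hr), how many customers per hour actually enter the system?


ρ = 1.8147; P_K = (1−ρ)ρ^3/(1−ρ^4) = 0.494540
λ_eff = λ(1 − P_K) = 41.32·(1 − 0.494540) = 41.32·0.505460 = 20.8856 /hr

Final: 20.8856 /hr


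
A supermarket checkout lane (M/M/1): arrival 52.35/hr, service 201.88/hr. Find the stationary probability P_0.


ρ = 52.35/201.88 = 0.2593
P_n = (1−ρ)·ρ^n = (1 − 0.2593)·0.2593^0 = 0.7407·1.000000 = 0.740688

Final: 0.740688


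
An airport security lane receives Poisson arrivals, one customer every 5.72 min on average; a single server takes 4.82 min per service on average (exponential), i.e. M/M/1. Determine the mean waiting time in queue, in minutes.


λ = 60/5.72 = 10.4895 /hr
μ = 60/4.82 = 12.4481 /hr
ρ = λ/μ = 10.4895/12.4481 = 0.8427
Wq = ρ/(μ−λ) = 0.8427/(12.4481−10.4895) = 0.43023 hr
In minutes: 0.43023·60 = 25.814 min

Final: 25.814 min


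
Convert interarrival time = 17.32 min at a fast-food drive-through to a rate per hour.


λ = 1/(interarrival time) in consistent units.
1 hour = 60 min, so λ = 60/17.32 = 3.4642 per hour

Final: 3.4642 /hr


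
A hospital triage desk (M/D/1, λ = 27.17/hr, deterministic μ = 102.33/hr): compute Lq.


ρ = 27.17/102.33 = 0.2655
M/D/1: Lq = ρ²/(2(1−ρ)) = 0.07050/(2·0.7345) = 0.04799

Final: 0.04799


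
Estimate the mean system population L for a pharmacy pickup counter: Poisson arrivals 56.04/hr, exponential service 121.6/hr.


ρ = λ/μ = 56.04/121.6 = 0.4609
L = ρ/(1−ρ) = 0.4609/(1 − 0.4609) = 0.4609/0.5391 = 0.8548

Final: 0.8548


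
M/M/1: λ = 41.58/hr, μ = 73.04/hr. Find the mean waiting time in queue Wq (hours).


ρ = 41.58/73.04 = 0.5693
Wq = ρ/(μ−λ) = 0.5693/(73.04 − 41.58) = 0.5693/31.46 = 0.01810 hr

Final: 0.01810 hr


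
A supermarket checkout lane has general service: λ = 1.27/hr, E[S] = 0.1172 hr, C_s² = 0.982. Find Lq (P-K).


ρ = λ·E[S] = 1.27·0.1172 = 0.1488
Lq = ρ²(1+C_s²)/(2(1−ρ)) = 0.02215·(1+0.982)/(2·0.8512)
= 0.02215·1.9820/1.7023 = 0.02579

Final: 0.02579


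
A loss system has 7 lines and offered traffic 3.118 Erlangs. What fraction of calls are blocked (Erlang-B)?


B(c,a) = (a^c/c!) / Σ_{k=0}^{c} a^k/k!
a^7/7! = 0.568463
Σ terms (k=0..7): 1.00000 + 3.11800 + 4.86096 + 5.05216 + 3.93816 + 2.45584 + 1.27622 + 0.56846 = 22.269795
B = 0.568463/22.269795 = 0.025526

Final: 0.025526


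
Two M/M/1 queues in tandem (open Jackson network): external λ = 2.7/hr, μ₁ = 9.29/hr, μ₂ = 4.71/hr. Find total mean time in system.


Each node sees arrival rate λ = 2.7/hr (tandem ⇒ throughput preserved).
W₁ = 1/(μ₁−λ) = 1/(9.29−2.7) = 0.15175 hr
W₂ = 1/(μ₂−λ) = 1/(4.71−2.7) = 0.49751 hr
W_total = W₁ + W₂ = 0.15175 + 0.49751 = 0.64926 hr

Final: 0.64926 hr


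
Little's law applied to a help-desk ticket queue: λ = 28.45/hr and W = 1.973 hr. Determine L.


L = λW = 28.45·1.973 = 56.1319

Final: 56.1319


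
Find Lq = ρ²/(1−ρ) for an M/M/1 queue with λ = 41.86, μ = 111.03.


ρ = 41.86/111.03 = 0.3770
Lq = ρ²/(1−ρ) = 0.1421/0.6230 = 0.2282

Final: 0.2282


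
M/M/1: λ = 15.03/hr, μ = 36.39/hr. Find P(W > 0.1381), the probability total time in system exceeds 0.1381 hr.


W ~ Exponential(μ−λ) for M/M/1.
μ − λ = 36.39 − 15.03 = 21.3600
P(W > t) = e^{−(μ−λ)t} = e^{−2.9498} = 0.052349

Final: 0.052349


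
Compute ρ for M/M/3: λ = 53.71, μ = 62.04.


ρ = λ/(cμ) = 53.71/(3·62.04) = 53.71/186.12 = 0.2886

Final: 0.2886


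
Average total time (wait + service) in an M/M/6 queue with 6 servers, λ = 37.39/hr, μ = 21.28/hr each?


a = 1.7570; ρ = 0.2928; P₀ = 0.172438
Lq = P₀·a^c·ρ/(c!(1−ρ)²) = 0.004127
Wq = Lq/λ = 0.004127/37.39 = 0.0001104 hr
W = Wq + 1/μ = 0.0001104 + 0.04699 = 0.04710 hr

Final: 0.04710 hr


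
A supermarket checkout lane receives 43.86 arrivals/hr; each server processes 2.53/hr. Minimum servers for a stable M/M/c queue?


Stability requires cμ > λ ⇔ c > λ/μ.
λ/μ = 43.86/2.53 = 17.3360
Minimum integer c = ⌊17.3360⌋ + 1 = 18
Check: 18·2.53 = 45.54 > 43.86, while 17·2.53 = 43.01 ≤ 43.86

Final: 18 servers


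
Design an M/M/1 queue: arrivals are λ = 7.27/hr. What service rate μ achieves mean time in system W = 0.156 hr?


W = 1/(μ−λ) ⇒ μ − λ = 1/W = 1/0.156 = 6.4103
μ = λ + 1/W = 7.27 + 6.4103 = 13.6803 per hr

Final: 13.6803 /hr


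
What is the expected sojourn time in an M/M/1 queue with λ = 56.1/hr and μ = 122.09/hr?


W = 1/(μ−λ) = 1/(122.09 − 56.1) = 1/65.99 = 0.01515 hr

Final: 0.01515 hr


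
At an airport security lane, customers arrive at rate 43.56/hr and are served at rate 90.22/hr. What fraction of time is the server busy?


ρ = λ/μ = 43.56/90.22 = 0.4828

Final: 0.4828


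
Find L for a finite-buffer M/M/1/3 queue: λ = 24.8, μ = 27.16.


ρ = 24.8/27.16 = 0.9131
L = ρ[1 − (K+1)ρ^K + Kρ^(K+1)] / [(1−ρ)(1−ρ^(K+1))]
Numerator: 0.9131·(1 − 4·0.761317 + 3·0.695165) = 0.036729
Denominator: (0.08689)·(0.304835) = 0.026488
L = 0.036729/0.026488 = 1.3866

Final: 1.3866


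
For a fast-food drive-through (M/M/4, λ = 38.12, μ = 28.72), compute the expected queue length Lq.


a = λ/μ = 1.3273; ρ = a/4 = 0.3318
P₀ = 0.263753
Lq = P₀·a^c·ρ / (c!·(1−ρ)²) = 0.263753·3.10366·0.3318/(24·0.44646)
= 0.02535

Final: 0.02535


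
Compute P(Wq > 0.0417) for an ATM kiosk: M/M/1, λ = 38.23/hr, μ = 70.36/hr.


ρ = 38.23/70.36 = 0.5433
P(Wq > t) = ρ·e^{−(μ−λ)t} = 0.5433·e^{−1.3398}
= 0.5433·0.261893 = 0.142299

Final: 0.142299


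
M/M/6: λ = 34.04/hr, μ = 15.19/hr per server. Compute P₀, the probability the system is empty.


a = λ/μ = 34.04/15.19 = 2.2409; ρ = a/c = 0.3735
Σ_{k=0}^{5} a^k/k! (terms k=0..5) = 1.00000 + 2.24095 + 2.51092 + 1.87562 + 1.05079 + 0.47095 = 9.14923
Tail: a^6/(6!(1−ρ)) = 126.64576/(720·0.6265) = 0.28076
P₀ = 1/(9.14923 + 0.28076) = 1/9.42999 = 0.106045

Final: 0.106045


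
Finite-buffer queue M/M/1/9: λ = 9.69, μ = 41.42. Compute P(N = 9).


ρ = λ/μ = 9.69/41.42 = 0.2339
P_K = (1−ρ)ρ^K/(1−ρ^(K+1)) = (0.7661·0.000002099)/(1 − 0.0000004911)
= 0.000001608/1.000000 = 0.000001608

Final: 0.000001608


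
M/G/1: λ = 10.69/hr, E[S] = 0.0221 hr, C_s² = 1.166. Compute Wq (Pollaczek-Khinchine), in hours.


ρ = λ·E[S] = 10.69·0.0221 = 0.2362
E[S²] = E[S]²(1+C_s²) = 0.0221²·(1+1.166) = 0.001058
Wq = λ·E[S²]/(2(1−ρ)) = 10.69·0.001058/(2·0.7638) = 0.007404 hr

Final: 0.007404 hr


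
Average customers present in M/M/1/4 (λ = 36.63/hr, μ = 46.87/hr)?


ρ = 36.63/46.87 = 0.7815
L = ρ[1 − (K+1)ρ^K + Kρ^(K+1)] / [(1−ρ)(1−ρ^(K+1))]
Numerator: 0.7815·(1 − 5·0.373051 + 4·0.291548) = 0.235190
Denominator: (0.2185)·(0.708452) = 0.154780
L = 0.235190/0.154780 = 1.5195

Final: 1.5195


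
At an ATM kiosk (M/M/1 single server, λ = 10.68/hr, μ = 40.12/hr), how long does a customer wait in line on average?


ρ = 10.68/40.12 = 0.2662
Wq = ρ/(μ−λ) = 0.2662/(40.12 − 10.68) = 0.2662/29.44 = 0.009042 hr

Final: 0.009042 hr


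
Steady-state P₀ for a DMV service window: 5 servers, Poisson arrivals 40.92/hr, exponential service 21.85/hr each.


a = λ/μ = 40.92/21.85 = 1.8728; ρ = a/c = 0.3746
Σ_{k=0}^{4} a^k/k! (terms k=0..4) = 1.00000 + 1.87277 + 1.75363 + 1.09472 + 0.51254 = 6.23365
Tail: a^5/(5!(1−ρ)) = 23.03673/(120·0.6254) = 0.30694
P₀ = 1/(6.23365 + 0.30694) = 1/6.54059 = 0.152891

Final: 0.152891


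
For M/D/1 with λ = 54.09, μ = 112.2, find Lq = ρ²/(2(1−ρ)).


ρ = 54.09/112.2 = 0.4821
M/D/1: Lq = ρ²/(2(1−ρ)) = 0.2324/(2·0.5179) = 0.22437

Final: 0.22437


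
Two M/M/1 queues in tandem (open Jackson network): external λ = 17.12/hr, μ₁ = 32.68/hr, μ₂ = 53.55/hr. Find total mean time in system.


Each node sees arrival rate λ = 17.12/hr (tandem ⇒ throughput preserved).
W₁ = 1/(μ₁−λ) = 1/(32.68−17.12) = 0.06427 hr
W₂ = 1/(μ₂−λ) = 1/(53.55−17.12) = 0.02745 hr
W_total = W₁ + W₂ = 0.06427 + 0.02745 = 0.09172 hr

Final: 0.09172 hr


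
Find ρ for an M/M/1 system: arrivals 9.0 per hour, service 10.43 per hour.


ρ = λ/μ = 9.0/10.43 = 0.8629

Final: 0.8629


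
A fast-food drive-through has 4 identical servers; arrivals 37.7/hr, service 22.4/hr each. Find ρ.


ρ = λ/(cμ) = 37.7/(4·22.4) = 37.7/89.60 = 0.4208

Final: 0.4208


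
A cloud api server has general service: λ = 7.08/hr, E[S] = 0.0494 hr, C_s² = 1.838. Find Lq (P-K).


ρ = λ·E[S] = 7.08·0.0494 = 0.3498
Lq = ρ²(1+C_s²)/(2(1−ρ)) = 0.1223·(1+1.838)/(2·0.6502)
= 0.1223·2.8380/1.3005 = 0.26695

Final: 0.26695


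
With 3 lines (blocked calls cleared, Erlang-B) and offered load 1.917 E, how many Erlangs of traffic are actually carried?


B(3,1.917) = 0.198046 (Erlang-B)
Carried load = a(1 − B) = 1.917·(1 − 0.198046) = 1.917·0.801954 = 1.5373 E

Final: 1.5373 Erlangs


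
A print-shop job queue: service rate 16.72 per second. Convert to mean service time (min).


Mean service time = 1/μ = 1/16.72 second = 0.05981 second
In minutes: 0.05981 × 0.0166667 = 0.0009968 min

Final: 0.0009968 min


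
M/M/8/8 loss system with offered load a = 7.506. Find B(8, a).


B(c,a) = (a^c/c!) / Σ_{k=0}^{c} a^k/k!
a^8/8! = 249.889471
Σ terms (k=0..8): 1.00000 + 7.50600 + 28.17002 + 70.48139 + 132.25832 + 198.54619 + 248.38128 + 266.33570 + 249.88947 = 1202.568363
B = 249.889471/1202.568363 = 0.207796

Final: 0.207796


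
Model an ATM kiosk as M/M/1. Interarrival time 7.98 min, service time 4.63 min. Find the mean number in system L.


λ = 60/7.98 = 7.5188 /hr
μ = 60/4.63 = 12.9590 /hr
ρ = λ/μ = 7.5188/12.9590 = 0.5802
L = ρ/(1−ρ) = 0.5802/0.4198 = 1.3821

Final: 1.3821


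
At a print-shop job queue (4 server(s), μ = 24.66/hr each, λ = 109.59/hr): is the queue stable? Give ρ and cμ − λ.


Total capacity cμ = 4·24.66 = 98.64/hr
ρ = λ/(cμ) = 109.59/98.64 = 1.1110
Stable ⇔ ρ < 1: NO
Spare capacity = cμ − λ = 98.64 − 109.59 = -10.95/hr

Final: ρ = 1.1110; unstable; margin = -10.95/hr


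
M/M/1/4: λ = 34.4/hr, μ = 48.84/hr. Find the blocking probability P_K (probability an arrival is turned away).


ρ = λ/μ = 34.4/48.84 = 0.7043
P_K = (1−ρ)ρ^K/(1−ρ^(K+1)) = (0.2957·0.246111)/(1 − 0.173346)
= 0.072765/0.826654 = 0.088024

Final: 0.088024


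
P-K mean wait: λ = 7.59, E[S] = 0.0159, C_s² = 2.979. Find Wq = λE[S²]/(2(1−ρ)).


ρ = λ·E[S] = 7.59·0.0159 = 0.1207
E[S²] = E[S]²(1+C_s²) = 0.0159²·(1+2.979) = 0.001006
Wq = λ·E[S²]/(2(1−ρ)) = 7.59·0.001006/(2·0.8793) = 0.004341 hr

Final: 0.004341 hr


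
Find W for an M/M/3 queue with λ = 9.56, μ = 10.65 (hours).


a = 0.8977; ρ = 0.2992; P₀ = 0.404438
Lq = P₀·a^c·ρ/(c!(1−ρ)²) = 0.02971
Wq = Lq/λ = 0.02971/9.56 = 0.003107 hr
W = Wq + 1/μ = 0.003107 + 0.09390 = 0.09700 hr

Final: 0.09700 hr


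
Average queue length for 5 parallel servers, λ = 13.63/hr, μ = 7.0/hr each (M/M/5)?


a = λ/μ = 1.9471; ρ = a/5 = 0.3894
P₀ = 0.141760
Lq = P₀·a^c·ρ / (c!·(1−ρ)²) = 0.141760·27.98911·0.3894/(120·0.37280)
= 0.03454

Final: 0.03454


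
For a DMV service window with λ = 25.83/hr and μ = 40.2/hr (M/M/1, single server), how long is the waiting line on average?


ρ = 25.83/40.2 = 0.6425
Lq = ρ²/(1−ρ) = 0.4129/0.3575 = 1.1550

Final: 1.1550


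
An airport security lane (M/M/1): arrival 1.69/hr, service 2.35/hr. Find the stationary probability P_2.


ρ = 1.69/2.35 = 0.7191
P_n = (1−ρ)·ρ^n = (1 − 0.7191)·0.7191^2 = 0.2809·0.517175 = 0.145249

Final: 0.145249


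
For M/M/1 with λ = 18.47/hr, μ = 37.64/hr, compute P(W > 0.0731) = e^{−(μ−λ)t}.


W ~ Exponential(μ−λ) for M/M/1.
μ − λ = 37.64 − 18.47 = 19.1700
P(W > t) = e^{−(μ−λ)t} = e^{−1.4013} = 0.246270

Final: 0.246270


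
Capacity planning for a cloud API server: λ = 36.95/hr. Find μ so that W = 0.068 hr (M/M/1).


W = 1/(μ−λ) ⇒ μ − λ = 1/W = 1/0.068 = 14.7059
μ = λ + 1/W = 36.95 + 14.7059 = 51.6559 per hr

Final: 51.6559 /hr


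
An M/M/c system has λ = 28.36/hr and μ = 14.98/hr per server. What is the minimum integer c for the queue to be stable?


Stability requires cμ > λ ⇔ c > λ/μ.
λ/μ = 28.36/14.98 = 1.8932
Minimum integer c = ⌊1.8932⌋ + 1 = 2
Check: 2·14.98 = 29.96 > 28.36, while 1·14.98 = 14.98 ≤ 28.36

Final: 2 servers


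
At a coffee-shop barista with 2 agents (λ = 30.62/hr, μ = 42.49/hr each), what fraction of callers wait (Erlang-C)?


a = λ/μ = 0.7206; ρ = a/2 = 0.3603
P₀ = 0.470242 (from M/M/c formula)
C(c,a) = [a^c/(c!(1−ρ))]·P₀ = [0.51932/(2·0.6397)]·0.470242
= 0.40592·0.470242 = 0.190882

Final: 0.190882


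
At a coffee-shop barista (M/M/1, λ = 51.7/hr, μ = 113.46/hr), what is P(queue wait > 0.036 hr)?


ρ = 51.7/113.46 = 0.4557
P(Wq > t) = ρ·e^{−(μ−λ)t} = 0.4557·e^{−2.2234}
= 0.4557·0.108245 = 0.049324

Final: 0.049324


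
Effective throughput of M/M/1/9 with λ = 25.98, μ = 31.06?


ρ = 0.8364; P_K = (1−ρ)ρ^9/(1−ρ^10) = 0.039381
λ_eff = λ(1 − P_K) = 25.98·(1 − 0.039381) = 25.98·0.960619 = 24.9569 /hr

Final: 24.9569 /hr


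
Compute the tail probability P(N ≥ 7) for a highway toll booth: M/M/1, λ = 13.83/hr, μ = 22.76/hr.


ρ = 13.83/22.76 = 0.6076
P(N ≥ n) = ρ^n = 0.6076^7 = 0.030588

Final: 0.030588


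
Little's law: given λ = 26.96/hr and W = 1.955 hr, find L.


L = λW = 26.96·1.955 = 52.7068

Final: 52.7068


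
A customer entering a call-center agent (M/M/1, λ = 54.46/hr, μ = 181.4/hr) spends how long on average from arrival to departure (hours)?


W = 1/(μ−λ) = 1/(181.4 − 54.46) = 1/126.94 = 0.007878 hr

Final: 0.007878 hr


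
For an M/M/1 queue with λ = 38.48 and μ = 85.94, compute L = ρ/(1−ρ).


ρ = λ/μ = 38.48/85.94 = 0.4478
L = ρ/(1−ρ) = 0.4478/(1 − 0.4478) = 0.4478/0.5522 = 0.8108

Final: 0.8108


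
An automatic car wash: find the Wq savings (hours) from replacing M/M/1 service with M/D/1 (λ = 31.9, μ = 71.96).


ρ = 31.9/71.96 = 0.4433
Wq(M/M/1) = ρ/(μ−λ) = 0.4433/40.06 = 0.01107 hr
Wq(M/D/1) = ρ/(2(μ−λ)) = 0.005533 hr
Savings = 0.01107 − 0.005533 = 0.005533 hr

Final: 0.005533 hr


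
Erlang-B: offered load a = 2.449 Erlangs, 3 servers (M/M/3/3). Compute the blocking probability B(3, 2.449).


B(c,a) = (a^c/c!) / Σ_{k=0}^{c} a^k/k!
a^3/3! = 2.448021
Σ terms (k=0..3): 1.00000 + 2.44900 + 2.99880 + 2.44802 = 8.895821
B = 2.448021/8.895821 = 0.275188

Final: 0.275188


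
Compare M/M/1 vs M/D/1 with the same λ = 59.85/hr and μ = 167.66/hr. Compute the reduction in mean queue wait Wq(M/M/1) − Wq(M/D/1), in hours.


ρ = 59.85/167.66 = 0.3570
Wq(M/M/1) = ρ/(μ−λ) = 0.3570/107.81 = 0.003311 hr
Wq(M/D/1) = ρ/(2(μ−λ)) = 0.001656 hr
Savings = 0.003311 − 0.001656 = 0.001656 hr

Final: 0.001656 hr


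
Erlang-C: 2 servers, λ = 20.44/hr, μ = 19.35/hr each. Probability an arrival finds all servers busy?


a = λ/μ = 1.0563; ρ = a/2 = 0.5282
P₀ = 0.308759 (from M/M/c formula)
C(c,a) = [a^c/(c!(1−ρ))]·P₀ = [1.11583/(2·0.4718)]·0.308759
= 1.18244·0.308759 = 0.365090

Final: 0.365090


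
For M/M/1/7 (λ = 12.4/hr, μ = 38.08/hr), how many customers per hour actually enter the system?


ρ = 0.3256; P_K = (1−ρ)ρ^7/(1−ρ^8) = 0.0002618
λ_eff = λ(1 − P_K) = 12.4·(1 − 0.0002618) = 12.4·0.999738 = 12.3968 /hr

Final: 12.3968 /hr


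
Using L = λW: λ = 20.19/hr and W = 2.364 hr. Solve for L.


L = λW = 20.19·2.364 = 47.7292

Final: 47.7292


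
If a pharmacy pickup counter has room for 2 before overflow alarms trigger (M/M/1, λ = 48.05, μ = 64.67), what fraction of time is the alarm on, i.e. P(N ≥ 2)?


ρ = 48.05/64.67 = 0.7430
P(N ≥ n) = ρ^n = 0.7430^2 = 0.552053

Final: 0.552053


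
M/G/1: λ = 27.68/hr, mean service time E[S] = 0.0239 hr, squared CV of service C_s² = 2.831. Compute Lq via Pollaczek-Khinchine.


ρ = λ·E[S] = 27.68·0.0239 = 0.6616
Lq = ρ²(1+C_s²)/(2(1−ρ)) = 0.4377·(1+2.831)/(2·0.3384)
= 0.4377·3.8310/0.6769 = 2.47696

Final: 2.47696


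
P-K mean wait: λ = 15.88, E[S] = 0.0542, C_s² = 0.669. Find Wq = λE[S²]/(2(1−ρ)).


ρ = λ·E[S] = 15.88·0.0542 = 0.8607
E[S²] = E[S]²(1+C_s²) = 0.0542²·(1+0.669) = 0.004903
Wq = λ·E[S²]/(2(1−ρ)) = 15.88·0.004903/(2·0.1393) = 0.27945 hr

Final: 0.27945 hr


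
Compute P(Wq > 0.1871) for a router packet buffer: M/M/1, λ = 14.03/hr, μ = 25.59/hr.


ρ = 14.03/25.59 = 0.5483
P(Wq > t) = ρ·e^{−(μ−λ)t} = 0.5483·e^{−2.1629}
= 0.5483·0.114994 = 0.063047

Final: 0.063047


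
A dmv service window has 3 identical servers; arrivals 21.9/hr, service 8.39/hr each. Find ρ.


ρ = λ/(cμ) = 21.9/(3·8.39) = 21.9/25.17 = 0.8701

Final: 0.8701


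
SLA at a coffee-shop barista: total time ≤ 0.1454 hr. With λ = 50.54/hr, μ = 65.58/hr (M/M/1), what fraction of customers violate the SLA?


W ~ Exponential(μ−λ) for M/M/1.
μ − λ = 65.58 − 50.54 = 15.0400
P(W > t) = e^{−(μ−λ)t} = e^{−2.1868} = 0.112274

Final: 0.112274


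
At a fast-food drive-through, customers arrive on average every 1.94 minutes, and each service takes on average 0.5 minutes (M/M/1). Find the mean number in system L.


λ = 60/1.94 = 30.9278 /hr
μ = 60/0.5 = 120.0000 /hr
ρ = λ/μ = 30.9278/120.0000 = 0.2577
L = ρ/(1−ρ) = 0.2577/0.7423 = 0.3472

Final: 0.3472


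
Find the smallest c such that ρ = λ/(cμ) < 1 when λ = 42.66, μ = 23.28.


Stability requires cμ > λ ⇔ c > λ/μ.
λ/μ = 42.66/23.28 = 1.8325
Minimum integer c = ⌊1.8325⌋ + 1 = 2
Check: 2·23.28 = 46.56 > 42.66, while 1·23.28 = 23.28 ≤ 42.66

Final: 2 servers


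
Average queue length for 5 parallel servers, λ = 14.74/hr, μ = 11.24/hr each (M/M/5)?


a = λ/μ = 1.3114; ρ = a/5 = 0.2623
P₀ = 0.269239
Lq = P₀·a^c·ρ / (c!·(1−ρ)²) = 0.269239·3.87843·0.2623/(120·0.54423)
= 0.004194

Final: 0.004194


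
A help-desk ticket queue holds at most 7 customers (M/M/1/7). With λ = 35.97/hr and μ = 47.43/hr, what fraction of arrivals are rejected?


ρ = λ/μ = 35.97/47.43 = 0.7584
P_K = (1−ρ)ρ^K/(1−ρ^(K+1)) = (0.2416·0.144282)/(1 − 0.109420)
= 0.034861/0.890580 = 0.039144

Final: 0.039144


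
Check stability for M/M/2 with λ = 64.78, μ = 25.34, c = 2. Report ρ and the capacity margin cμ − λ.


Total capacity cμ = 2·25.34 = 50.68/hr
ρ = λ/(cμ) = 64.78/50.68 = 1.2782
Stable ⇔ ρ < 1: NO
Spare capacity = cμ − λ = 50.68 − 64.78 = -14.10/hr

Final: ρ = 1.2782; unstable; margin = -14.10/hr


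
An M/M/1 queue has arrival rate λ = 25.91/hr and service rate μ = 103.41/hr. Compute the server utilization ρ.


ρ = λ/μ = 25.91/103.41 = 0.2506

Final: 0.2506


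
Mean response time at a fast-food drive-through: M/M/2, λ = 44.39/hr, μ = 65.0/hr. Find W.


a = 0.6829; ρ = 0.3415; P₀ = 0.490911
Lq = P₀·a^c·ρ/(c!(1−ρ)²) = 0.09014
Wq = Lq/λ = 0.09014/44.39 = 0.002031 hr
W = Wq + 1/μ = 0.002031 + 0.01538 = 0.01742 hr

Final: 0.01742 hr


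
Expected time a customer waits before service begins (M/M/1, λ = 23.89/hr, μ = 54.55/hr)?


ρ = 23.89/54.55 = 0.4379
Wq = ρ/(μ−λ) = 0.4379/(54.55 − 23.89) = 0.4379/30.66 = 0.01428 hr

Final: 0.01428 hr


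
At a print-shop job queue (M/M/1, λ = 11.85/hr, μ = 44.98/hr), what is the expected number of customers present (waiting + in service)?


ρ = λ/μ = 11.85/44.98 = 0.2635
L = ρ/(1−ρ) = 0.2635/(1 − 0.2635) = 0.2635/0.7365 = 0.3577

Final: 0.3577


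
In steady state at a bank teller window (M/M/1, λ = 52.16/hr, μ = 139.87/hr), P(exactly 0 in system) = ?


ρ = 52.16/139.87 = 0.3729
P_n = (1−ρ)·ρ^n = (1 − 0.3729)·0.3729^0 = 0.6271·1.000000 = 0.627082

Final: 0.627082


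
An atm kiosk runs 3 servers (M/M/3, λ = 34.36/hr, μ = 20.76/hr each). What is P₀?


a = λ/μ = 34.36/20.76 = 1.6551; ρ = a/c = 0.5517
Σ_{k=0}^{2} a^k/k! (terms k=0..2) = 1.00000 + 1.65511 + 1.36969 = 4.02479
Tail: a^3/(3!(1−ρ)) = 4.53396/(6·0.4483) = 1.68562
P₀ = 1/(4.02479 + 1.68562) = 1/5.71041 = 0.175119

Final: 0.175119


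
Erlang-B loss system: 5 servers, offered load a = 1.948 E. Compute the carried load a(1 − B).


B(5,1.948) = 0.033823 (Erlang-B)
Carried load = a(1 − B) = 1.948·(1 − 0.033823) = 1.948·0.966177 = 1.8821 E

Final: 1.8821 Erlangs


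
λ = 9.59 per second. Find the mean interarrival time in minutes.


Mean interarrival time = 1/λ = 1/9.59 second = 0.10428 second
In minutes: 0.10428 × 0.0166667 = 0.001738 min

Final: 0.001738 min


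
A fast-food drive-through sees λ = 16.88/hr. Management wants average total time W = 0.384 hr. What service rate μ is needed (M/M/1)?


W = 1/(μ−λ) ⇒ μ − λ = 1/W = 1/0.384 = 2.6042
μ = λ + 1/W = 16.88 + 2.6042 = 19.4842 per hr

Final: 19.4842 /hr


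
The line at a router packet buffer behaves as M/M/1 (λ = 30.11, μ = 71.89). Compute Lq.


ρ = 30.11/71.89 = 0.4188
Lq = ρ²/(1−ρ) = 0.1754/0.5812 = 0.3018

Final: 0.3018


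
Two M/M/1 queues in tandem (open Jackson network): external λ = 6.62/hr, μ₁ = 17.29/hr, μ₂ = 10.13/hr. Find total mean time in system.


Each node sees arrival rate λ = 6.62/hr (tandem ⇒ throughput preserved).
W₁ = 1/(μ₁−λ) = 1/(17.29−6.62) = 0.09372 hr
W₂ = 1/(μ₂−λ) = 1/(10.13−6.62) = 0.28490 hr
W_total = W₁ + W₂ = 0.09372 + 0.28490 = 0.37862 hr

Final: 0.37862 hr


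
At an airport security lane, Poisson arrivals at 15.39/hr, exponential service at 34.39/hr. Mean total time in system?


W = 1/(μ−λ) = 1/(34.39 − 15.39) = 1/19.00 = 0.05263 hr

Final: 0.05263 hr


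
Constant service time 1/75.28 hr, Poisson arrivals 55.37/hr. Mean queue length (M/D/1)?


ρ = 55.37/75.28 = 0.7355
M/D/1: Lq = ρ²/(2(1−ρ)) = 0.5410/(2·0.2645) = 1.02275

Final: 1.02275


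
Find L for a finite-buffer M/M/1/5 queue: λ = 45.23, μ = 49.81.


ρ = 45.23/49.81 = 0.9081
L = ρ[1 − (K+1)ρ^K + Kρ^(K+1)] / [(1−ρ)(1−ρ^(K+1))]
Numerator: 0.9081·(1 − 6·0.617377 + 5·0.560609) = 0.089703
Denominator: (0.09195)·(0.439391) = 0.040402
L = 0.089703/0.040402 = 2.2203

Final: 2.2203


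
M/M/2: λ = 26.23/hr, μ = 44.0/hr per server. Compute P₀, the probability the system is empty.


a = λ/μ = 26.23/44.0 = 0.5961; ρ = a/c = 0.2981
Σ_{k=0}^{1} a^k/k! (terms k=0..1) = 1.00000 + 0.59614 = 1.59614
Tail: a^2/(2!(1−ρ)) = 0.35538/(2·0.7019) = 0.25314
P₀ = 1/(1.59614 + 0.25314) = 1/1.84928 = 0.540751

Final: 0.540751


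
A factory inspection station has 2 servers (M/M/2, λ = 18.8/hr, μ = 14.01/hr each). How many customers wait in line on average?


a = λ/μ = 1.3419; ρ = a/2 = 0.6709
P₀ = 0.196924
Lq = P₀·a^c·ρ / (c!·(1−ρ)²) = 0.196924·1.80069·0.6709/(2·0.10827)
= 1.09868

Final: 1.09868


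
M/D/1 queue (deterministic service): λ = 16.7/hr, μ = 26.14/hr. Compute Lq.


ρ = 16.7/26.14 = 0.6389
M/D/1: Lq = ρ²/(2(1−ρ)) = 0.4082/(2·0.3611) = 0.56510

Final: 0.56510


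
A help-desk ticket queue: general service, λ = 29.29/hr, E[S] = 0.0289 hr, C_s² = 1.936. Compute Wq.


ρ = λ·E[S] = 29.29·0.0289 = 0.8465
E[S²] = E[S]²(1+C_s²) = 0.0289²·(1+1.936) = 0.002452
Wq = λ·E[S²]/(2(1−ρ)) = 29.29·0.002452/(2·0.1535) = 0.23393 hr

Final: 0.23393 hr


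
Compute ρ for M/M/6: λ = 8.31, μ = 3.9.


ρ = λ/(cμ) = 8.31/(6·3.9) = 8.31/23.40 = 0.3551

Final: 0.3551


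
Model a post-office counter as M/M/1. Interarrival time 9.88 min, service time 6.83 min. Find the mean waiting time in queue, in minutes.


λ = 60/9.88 = 6.0729 /hr
μ = 60/6.83 = 8.7848 /hr
ρ = λ/μ = 6.0729/8.7848 = 0.6913
Wq = ρ/(μ−λ) = 0.6913/(8.7848−6.0729) = 0.25491 hr
In minutes: 0.25491·60 = 15.295 min

Final: 15.295 min


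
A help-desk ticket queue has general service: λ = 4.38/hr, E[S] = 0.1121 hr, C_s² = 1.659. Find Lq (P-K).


ρ = λ·E[S] = 4.38·0.1121 = 0.4910
Lq = ρ²(1+C_s²)/(2(1−ρ)) = 0.2411·(1+1.659)/(2·0.5090)
= 0.2411·2.6590/1.0180 = 0.62969

Final: 0.62969


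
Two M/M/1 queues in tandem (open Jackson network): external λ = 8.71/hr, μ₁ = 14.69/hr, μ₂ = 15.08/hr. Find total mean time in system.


Each node sees arrival rate λ = 8.71/hr (tandem ⇒ throughput preserved).
W₁ = 1/(μ₁−λ) = 1/(14.69−8.71) = 0.16722 hr
W₂ = 1/(μ₂−λ) = 1/(15.08−8.71) = 0.15699 hr
W_total = W₁ + W₂ = 0.16722 + 0.15699 = 0.32421 hr

Final: 0.32421 hr


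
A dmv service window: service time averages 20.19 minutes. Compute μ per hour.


μ = 1/(service time) in consistent units.
1 hour = 60 min, so μ = 60/20.19 = 2.9718 per hour

Final: 2.9718 /hr


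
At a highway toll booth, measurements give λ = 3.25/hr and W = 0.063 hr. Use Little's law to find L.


L = λW = 3.25·0.063 = 0.2047

Final: 0.2047


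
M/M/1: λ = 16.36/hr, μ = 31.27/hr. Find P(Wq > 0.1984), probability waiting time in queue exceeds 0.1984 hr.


ρ = 16.36/31.27 = 0.5232
P(Wq > t) = ρ·e^{−(μ−λ)t} = 0.5232·e^{−2.9581}
= 0.5232·0.051915 = 0.027161

Final: 0.027161


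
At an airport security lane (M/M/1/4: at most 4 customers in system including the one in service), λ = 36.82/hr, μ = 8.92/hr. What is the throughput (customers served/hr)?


ρ = 4.1278; P_K = (1−ρ)ρ^4/(1−ρ^5) = 0.758373
λ_eff = λ(1 − P_K) = 36.82·(1 − 0.758373) = 36.82·0.241627 = 8.8967 /hr

Final: 8.8967 /hr


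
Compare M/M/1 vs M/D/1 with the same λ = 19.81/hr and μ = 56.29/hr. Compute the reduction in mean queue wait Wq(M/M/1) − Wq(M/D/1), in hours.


ρ = 19.81/56.29 = 0.3519
Wq(M/M/1) = ρ/(μ−λ) = 0.3519/36.48 = 0.009647 hr
Wq(M/D/1) = ρ/(2(μ−λ)) = 0.004824 hr
Savings = 0.009647 − 0.004824 = 0.004824 hr

Final: 0.004824 hr


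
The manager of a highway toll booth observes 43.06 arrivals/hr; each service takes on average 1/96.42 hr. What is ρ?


ρ = λ/μ = 43.06/96.42 = 0.4466

Final: 0.4466


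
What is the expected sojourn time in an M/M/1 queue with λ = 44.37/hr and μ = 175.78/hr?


W = 1/(μ−λ) = 1/(175.78 − 44.37) = 1/131.41 = 0.007610 hr

Final: 0.007610 hr


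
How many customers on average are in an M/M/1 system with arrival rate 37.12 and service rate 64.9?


ρ = λ/μ = 37.12/64.9 = 0.5720
L = ρ/(1−ρ) = 0.5720/(1 − 0.5720) = 0.5720/0.4280 = 1.3362

Final: 1.3362


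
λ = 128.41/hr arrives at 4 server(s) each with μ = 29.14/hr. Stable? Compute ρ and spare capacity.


Total capacity cμ = 4·29.14 = 116.56/hr
ρ = λ/(cμ) = 128.41/116.56 = 1.1017
Stable ⇔ ρ < 1: NO
Spare capacity = cμ − λ = 116.56 − 128.41 = -11.85/hr

Final: ρ = 1.1017; unstable; margin = -11.85/hr


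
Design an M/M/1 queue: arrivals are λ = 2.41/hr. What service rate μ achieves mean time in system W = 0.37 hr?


W = 1/(μ−λ) ⇒ μ − λ = 1/W = 1/0.37 = 2.7027
μ = λ + 1/W = 2.41 + 2.7027 = 5.1127 per hr

Final: 5.1127 /hr


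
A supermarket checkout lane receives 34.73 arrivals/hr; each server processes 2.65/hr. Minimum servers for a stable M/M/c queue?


Stability requires cμ > λ ⇔ c > λ/μ.
λ/μ = 34.73/2.65 = 13.1057
Minimum integer c = ⌊13.1057⌋ + 1 = 14
Check: 14·2.65 = 37.10 > 34.73, while 13·2.65 = 34.45 ≤ 34.73

Final: 14 servers


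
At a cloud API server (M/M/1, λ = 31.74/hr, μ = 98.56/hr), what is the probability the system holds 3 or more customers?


ρ = 31.74/98.56 = 0.3220
P(N ≥ n) = ρ^n = 0.3220^3 = 0.033398

Final: 0.033398


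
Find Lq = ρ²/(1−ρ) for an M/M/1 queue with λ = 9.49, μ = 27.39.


ρ = 9.49/27.39 = 0.3465
Lq = ρ²/(1−ρ) = 0.1200/0.6535 = 0.1837

Final: 0.1837


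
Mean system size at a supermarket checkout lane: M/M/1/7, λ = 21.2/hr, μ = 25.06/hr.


ρ = 21.2/25.06 = 0.8460
L = ρ[1 − (K+1)ρ^K + Kρ^(K+1)] / [(1−ρ)(1−ρ^(K+1))]
Numerator: 0.8460·(1 − 8·0.310087 + 7·0.262324) = 0.300804
Denominator: (0.1540)·(0.737676) = 0.113624
L = 0.300804/0.113624 = 2.6474

Final: 2.6474


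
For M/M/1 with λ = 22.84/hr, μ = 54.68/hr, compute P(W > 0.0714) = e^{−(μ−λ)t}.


W ~ Exponential(μ−λ) for M/M/1.
μ − λ = 54.68 − 22.84 = 31.8400
P(W > t) = e^{−(μ−λ)t} = e^{−2.2734} = 0.102964

Final: 0.102964


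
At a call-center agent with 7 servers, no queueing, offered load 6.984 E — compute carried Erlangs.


B(7,6.984) = 0.247880 (Erlang-B)
Carried load = a(1 − B) = 6.984·(1 − 0.247880) = 6.984·0.752120 = 5.2528 E

Final: 5.2528 Erlangs


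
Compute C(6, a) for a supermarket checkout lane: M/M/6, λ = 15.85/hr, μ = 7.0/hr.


a = λ/μ = 2.2643; ρ = a/6 = 0.3774
P₀ = 0.103579 (from M/M/c formula)
C(c,a) = [a^c/(c!(1−ρ))]·P₀ = [134.76818/(720·0.6226)]·0.103579
= 0.30063·0.103579 = 0.031139

Final: 0.031139


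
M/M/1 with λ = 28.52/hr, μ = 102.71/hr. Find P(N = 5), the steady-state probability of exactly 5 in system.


ρ = 28.52/102.71 = 0.2777
P_n = (1−ρ)·ρ^n = (1 − 0.2777)·0.2777^5 = 0.7223·0.001651 = 0.001192

Final: 0.001192


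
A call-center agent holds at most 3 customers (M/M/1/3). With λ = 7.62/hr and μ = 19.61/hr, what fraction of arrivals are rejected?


ρ = λ/μ = 7.62/19.61 = 0.3886
P_K = (1−ρ)ρ^K/(1−ρ^(K+1)) = (0.6114·0.058672)/(1 − 0.022799)
= 0.035873/0.977201 = 0.036710

Final: 0.036710


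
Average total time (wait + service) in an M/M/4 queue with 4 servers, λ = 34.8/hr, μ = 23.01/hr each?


a = 1.5124; ρ = 0.3781; P₀ = 0.218192
Lq = P₀·a^c·ρ/(c!(1−ρ)²) = 0.04650
Wq = Lq/λ = 0.04650/34.8 = 0.001336 hr
W = Wq + 1/μ = 0.001336 + 0.04346 = 0.04480 hr

Final: 0.04480 hr


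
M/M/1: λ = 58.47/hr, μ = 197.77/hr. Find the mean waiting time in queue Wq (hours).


ρ = 58.47/197.77 = 0.2956
Wq = ρ/(μ−λ) = 0.2956/(197.77 − 58.47) = 0.2956/139.30 = 0.002122 hr

Final: 0.002122 hr


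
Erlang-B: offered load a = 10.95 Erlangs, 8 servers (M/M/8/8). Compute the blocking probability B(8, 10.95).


B(c,a) = (a^c/c!) / Σ_{k=0}^{c} a^k/k!
a^8/8! = 5126.163217
Σ terms (k=0..8): 1.00000 + 10.95000 + 59.95125 + 218.82206 + 599.02540 + 1311.86562 + 2394.15475 + 3745.14208 + 5126.16322 = 13467.074371
B = 5126.163217/13467.074371 = 0.380644

Final: 0.380644


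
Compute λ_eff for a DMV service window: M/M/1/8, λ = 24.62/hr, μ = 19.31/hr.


ρ = 1.2750; P_K = (1−ρ)ρ^8/(1−ρ^9) = 0.242968
λ_eff = λ(1 − P_K) = 24.62·(1 − 0.242968) = 24.62·0.757032 = 18.6381 /hr

Final: 18.6381 /hr


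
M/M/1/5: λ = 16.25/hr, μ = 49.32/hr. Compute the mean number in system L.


ρ = 16.25/49.32 = 0.3295
L = ρ[1 − (K+1)ρ^K + Kρ^(K+1)] / [(1−ρ)(1−ρ^(K+1))]
Numerator: 0.3295·(1 − 6·0.003883 + 5·0.001279) = 0.323913
Denominator: (0.6705)·(0.998721) = 0.669661
L = 0.323913/0.669661 = 0.4837

Final: 0.4837


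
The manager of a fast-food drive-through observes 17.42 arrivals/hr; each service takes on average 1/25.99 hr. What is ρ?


ρ = λ/μ = 17.42/25.99 = 0.6703

Final: 0.6703


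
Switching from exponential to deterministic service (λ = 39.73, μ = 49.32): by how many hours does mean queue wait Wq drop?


ρ = 39.73/49.32 = 0.8056
Wq(M/M/1) = ρ/(μ−λ) = 0.8056/9.59 = 0.08400 hr
Wq(M/D/1) = ρ/(2(μ−λ)) = 0.04200 hr
Savings = 0.08400 − 0.04200 = 0.04200 hr

Final: 0.04200 hr


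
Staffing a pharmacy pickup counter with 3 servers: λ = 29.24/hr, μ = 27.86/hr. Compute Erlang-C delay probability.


a = λ/μ = 1.0495; ρ = a/3 = 0.3498
P₀ = 0.345226 (from M/M/c formula)
C(c,a) = [a^c/(c!(1−ρ))]·P₀ = [1.15608/(6·0.6502)]·0.345226
= 0.29636·0.345226 = 0.102311

Final: 0.102311


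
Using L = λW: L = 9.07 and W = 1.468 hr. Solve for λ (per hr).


λ = L/W = 9.07/1.468 = 6.1785 /hr

Final: 6.1785 /hr


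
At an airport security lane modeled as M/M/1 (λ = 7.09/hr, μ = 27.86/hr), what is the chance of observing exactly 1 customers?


ρ = 7.09/27.86 = 0.2545
P_n = (1−ρ)·ρ^n = (1 − 0.2545)·0.2545^1 = 0.7455·0.254487 = 0.189723

Final: 0.189723


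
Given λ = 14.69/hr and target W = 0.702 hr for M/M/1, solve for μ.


W = 1/(μ−λ) ⇒ μ − λ = 1/W = 1/0.702 = 1.4245
μ = λ + 1/W = 14.69 + 1.4245 = 16.1145 per hr

Final: 16.1145 /hr


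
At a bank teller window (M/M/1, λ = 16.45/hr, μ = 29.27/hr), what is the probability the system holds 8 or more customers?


ρ = 16.45/29.27 = 0.5620
P(N ≥ n) = ρ^n = 0.5620^8 = 0.009953

Final: 0.009953


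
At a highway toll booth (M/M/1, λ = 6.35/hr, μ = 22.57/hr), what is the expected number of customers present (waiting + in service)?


ρ = λ/μ = 6.35/22.57 = 0.2813
L = ρ/(1−ρ) = 0.2813/(1 − 0.2813) = 0.2813/0.7187 = 0.3915

Final: 0.3915


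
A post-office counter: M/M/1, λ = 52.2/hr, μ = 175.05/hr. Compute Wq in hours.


ρ = 52.2/175.05 = 0.2982
Wq = ρ/(μ−λ) = 0.2982/(175.05 − 52.2) = 0.2982/122.85 = 0.002427 hr

Final: 0.002427 hr


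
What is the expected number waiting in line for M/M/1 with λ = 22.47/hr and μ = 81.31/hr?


ρ = 22.47/81.31 = 0.2763
Lq = ρ²/(1−ρ) = 0.07637/0.7237 = 0.1055

Final: 0.1055


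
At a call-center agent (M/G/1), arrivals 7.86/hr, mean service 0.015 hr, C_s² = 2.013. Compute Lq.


ρ = λ·E[S] = 7.86·0.015 = 0.1179
Lq = ρ²(1+C_s²)/(2(1−ρ)) = 0.01390·(1+2.013)/(2·0.8821)
= 0.01390·3.0130/1.7642 = 0.02374

Final: 0.02374


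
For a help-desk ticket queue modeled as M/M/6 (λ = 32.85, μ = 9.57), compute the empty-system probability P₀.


a = λ/μ = 32.85/9.57 = 3.4326; ρ = a/c = 0.5721
Σ_{k=0}^{5} a^k/k! (terms k=0..5) = 1.00000 + 3.43260 + 5.89138 + 6.74092 + 5.78472 + 3.97133 = 26.82095
Tail: a^6/(6!(1−ρ)) = 1635.83922/(720·0.4279) = 5.30965
P₀ = 1/(26.82095 + 5.30965) = 1/32.13060 = 0.031123

Final: 0.031123


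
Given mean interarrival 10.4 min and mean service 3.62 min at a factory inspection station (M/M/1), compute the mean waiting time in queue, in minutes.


λ = 60/10.4 = 5.7692 /hr
μ = 60/3.62 = 16.5746 /hr
ρ = λ/μ = 5.7692/16.5746 = 0.3481
Wq = ρ/(μ−λ) = 0.3481/(16.5746−5.7692) = 0.03221 hr
In minutes: 0.03221·60 = 1.933 min

Final: 1.933 min


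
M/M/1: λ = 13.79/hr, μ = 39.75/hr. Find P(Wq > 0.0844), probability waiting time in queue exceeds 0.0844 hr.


ρ = 13.79/39.75 = 0.3469
P(Wq > t) = ρ·e^{−(μ−λ)t} = 0.3469·e^{−2.1910}
= 0.3469·0.111802 = 0.038786

Final: 0.038786


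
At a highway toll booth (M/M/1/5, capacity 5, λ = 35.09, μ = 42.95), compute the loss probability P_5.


ρ = λ/μ = 35.09/42.95 = 0.8170
P_K = (1−ρ)ρ^K/(1−ρ^(K+1)) = (0.1830·0.364000)/(1 − 0.297386)
= 0.066613/0.702614 = 0.094808

Final: 0.094808


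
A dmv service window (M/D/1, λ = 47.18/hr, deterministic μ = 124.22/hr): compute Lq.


ρ = 47.18/124.22 = 0.3798
M/D/1: Lq = ρ²/(2(1−ρ)) = 0.1443/(2·0.6202) = 0.11630

Final: 0.11630


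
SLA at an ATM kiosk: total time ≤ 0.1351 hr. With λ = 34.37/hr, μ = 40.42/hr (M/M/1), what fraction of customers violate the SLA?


W ~ Exponential(μ−λ) for M/M/1.
μ − λ = 40.42 − 34.37 = 6.0500
P(W > t) = e^{−(μ−λ)t} = e^{−0.8174} = 0.441598

Final: 0.441598


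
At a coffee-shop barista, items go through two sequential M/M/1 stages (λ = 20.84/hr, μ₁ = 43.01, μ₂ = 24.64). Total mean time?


Each node sees arrival rate λ = 20.84/hr (tandem ⇒ throughput preserved).
W₁ = 1/(μ₁−λ) = 1/(43.01−20.84) = 0.04511 hr
W₂ = 1/(μ₂−λ) = 1/(24.64−20.84) = 0.26316 hr
W_total = W₁ + W₂ = 0.04511 + 0.26316 = 0.30826 hr

Final: 0.30826 hr


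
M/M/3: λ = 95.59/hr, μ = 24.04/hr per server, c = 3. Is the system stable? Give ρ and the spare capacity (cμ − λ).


Total capacity cμ = 3·24.04 = 72.12/hr
ρ = λ/(cμ) = 95.59/72.12 = 1.3254
Stable ⇔ ρ < 1: NO
Spare capacity = cμ − λ = 72.12 − 95.59 = -23.47/hr

Final: ρ = 1.3254; unstable; margin = -23.47/hr


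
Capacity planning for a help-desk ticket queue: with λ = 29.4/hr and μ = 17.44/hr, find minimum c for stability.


Stability requires cμ > λ ⇔ c > λ/μ.
λ/μ = 29.4/17.44 = 1.6858
Minimum integer c = ⌊1.6858⌋ + 1 = 2
Check: 2·17.44 = 34.88 > 29.4, while 1·17.44 = 17.44 ≤ 29.4

Final: 2 servers


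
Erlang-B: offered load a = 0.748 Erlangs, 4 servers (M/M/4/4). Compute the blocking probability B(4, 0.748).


B(c,a) = (a^c/c!) / Σ_{k=0}^{c} a^k/k!
a^4/4! = 0.013044
Σ terms (k=0..4): 1.00000 + 0.74800 + 0.27975 + 0.06975 + 0.01304 = 2.110547
B = 0.013044/2.110547 = 0.006180

Final: 0.006180


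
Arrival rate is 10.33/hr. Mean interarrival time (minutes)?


Mean interarrival time = 1/λ = 1/10.33 hour = 0.09681 hour
In minutes: 0.09681 × 60 = 5.8083 min

Final: 5.8083 min


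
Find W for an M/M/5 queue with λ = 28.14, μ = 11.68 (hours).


a = 2.4092; ρ = 0.4818; P₀ = 0.088094
Lq = P₀·a^c·ρ/(c!(1−ρ)²) = 0.10695
Wq = Lq/λ = 0.10695/28.14 = 0.003801 hr
W = Wq + 1/μ = 0.003801 + 0.08562 = 0.08942 hr

Final: 0.08942 hr


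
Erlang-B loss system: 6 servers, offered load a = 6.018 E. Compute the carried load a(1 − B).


B(6,6.018) = 0.266185 (Erlang-B)
Carried load = a(1 − B) = 6.018·(1 − 0.266185) = 6.018·0.733815 = 4.4161 E

Final: 4.4161 Erlangs


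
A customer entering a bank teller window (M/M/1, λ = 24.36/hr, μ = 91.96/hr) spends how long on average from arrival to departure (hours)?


W = 1/(μ−λ) = 1/(91.96 − 24.36) = 1/67.60 = 0.01479 hr

Final: 0.01479 hr


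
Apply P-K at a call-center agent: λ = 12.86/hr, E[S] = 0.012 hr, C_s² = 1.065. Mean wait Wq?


ρ = λ·E[S] = 12.86·0.012 = 0.1543
E[S²] = E[S]²(1+C_s²) = 0.012²·(1+1.065) = 0.0002974
Wq = λ·E[S²]/(2(1−ρ)) = 12.86·0.0002974/(2·0.8457) = 0.002261 hr

Final: 0.002261 hr


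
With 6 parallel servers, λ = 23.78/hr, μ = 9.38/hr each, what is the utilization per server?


ρ = λ/(cμ) = 23.78/(6·9.38) = 23.78/56.28 = 0.4225

Final: 0.4225


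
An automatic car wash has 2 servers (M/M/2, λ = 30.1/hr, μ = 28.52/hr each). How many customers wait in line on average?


a = λ/μ = 1.0554; ρ = a/2 = 0.5277
P₀ = 0.309158
Lq = P₀·a^c·ρ / (c!·(1−ρ)²) = 0.309158·1.11387·0.5277/(2·0.22307)
= 0.40732

Final: 0.40732


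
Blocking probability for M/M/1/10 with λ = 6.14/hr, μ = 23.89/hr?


ρ = λ/μ = 6.14/23.89 = 0.2570
P_K = (1−ρ)ρ^K/(1−ρ^(K+1)) = (0.7430·0.000001258)/(1 − 0.0000003232)
= 0.0000009343/1.000000 = 0.0000009343

Final: 0.0000009343
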